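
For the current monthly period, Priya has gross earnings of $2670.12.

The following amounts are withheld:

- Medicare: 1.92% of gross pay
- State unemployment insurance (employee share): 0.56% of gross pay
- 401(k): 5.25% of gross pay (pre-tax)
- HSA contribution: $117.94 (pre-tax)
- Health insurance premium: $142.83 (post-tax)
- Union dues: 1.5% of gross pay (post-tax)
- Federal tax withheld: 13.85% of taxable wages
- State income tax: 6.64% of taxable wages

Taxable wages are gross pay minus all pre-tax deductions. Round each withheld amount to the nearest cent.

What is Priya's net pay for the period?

$1668.68

401(k): $2670.12 × 0.0525 = $140.18
HSA contribution: $117.94
Pre-tax total = $140.18 + $117.94 = $258.12
Taxable wages = $2670.12 − $258.12 = $2412.00
State income tax: $2412.00 × 0.0664 = $160.16
Federal tax withheld: $2412.00 × 0.1385 = $334.06
State unemployment insurance (employee share): $2670.12 × 0.0056 = $14.95
Medicare: $2670.12 × 0.0192 = $51.27
Health insurance premium: $142.83
Union dues: $2670.12 × 0.015 = $40.05
Total deductions = $140.18 + $117.94 + $160.16 + $334.06 + $14.95 + $51.27 + $142.83 + $40.05 = $1001.44
Net pay = $2670.12 − $1001.44 = $1668.68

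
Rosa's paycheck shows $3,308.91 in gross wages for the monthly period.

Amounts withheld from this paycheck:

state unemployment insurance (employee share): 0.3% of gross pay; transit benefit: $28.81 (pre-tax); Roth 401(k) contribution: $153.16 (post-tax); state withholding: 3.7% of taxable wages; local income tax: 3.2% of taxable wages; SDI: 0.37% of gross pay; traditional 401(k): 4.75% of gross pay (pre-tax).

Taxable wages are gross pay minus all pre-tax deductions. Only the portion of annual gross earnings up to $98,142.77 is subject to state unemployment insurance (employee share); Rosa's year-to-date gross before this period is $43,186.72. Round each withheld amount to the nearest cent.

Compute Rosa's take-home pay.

Transit benefit: $28.81
Traditional 401(k): $3,308.91 × 0.0475 = $157.17
Pre-tax total = $28.81 + $157.17 = $185.98
Taxable wages = $3,308.91 − $185.98 = $3,122.93
State withholding: $3,122.93 × 0.037 = $115.55
Local income tax: $3,122.93 × 0.032 = $99.93
SDI: $3,308.91 × 0.0037 = $12.24
State unemployment insurance (employee share): cap not yet reached, full $3,308.91 is subject → $3,308.91 × 0.003 = $9.93
Roth 401(k) contribution: $153.16
Total deductions = $28.81 + $157.17 + $115.55 + $99.93 + $12.24 + $9.93 + $153.16 = $576.79
Net pay = $3,308.91 − $576.79 = $2,732.12

$2,732.12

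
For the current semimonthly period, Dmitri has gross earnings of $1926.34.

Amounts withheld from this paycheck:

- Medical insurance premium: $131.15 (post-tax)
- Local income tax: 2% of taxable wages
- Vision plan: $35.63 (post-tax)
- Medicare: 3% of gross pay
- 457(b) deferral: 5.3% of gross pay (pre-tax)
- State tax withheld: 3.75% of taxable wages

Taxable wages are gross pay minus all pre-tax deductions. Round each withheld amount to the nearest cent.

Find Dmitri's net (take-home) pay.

$1494.78

457(b) deferral: $1926.34 × 0.053 = $102.10
Taxable wages = $1926.34 − $102.10 = $1824.24
Local income tax: $1824.24 × 0.02 = $36.48
State tax withheld: $1824.24 × 0.0375 = $68.41
Medicare: $1926.34 × 0.03 = $57.79
Vision plan: $35.63
Medical insurance premium: $131.15
Total deductions = $102.10 + $36.48 + $68.41 + $57.79 + $35.63 + $131.15 = $431.56
Net pay = $1926.34 − $431.56 = $1494.78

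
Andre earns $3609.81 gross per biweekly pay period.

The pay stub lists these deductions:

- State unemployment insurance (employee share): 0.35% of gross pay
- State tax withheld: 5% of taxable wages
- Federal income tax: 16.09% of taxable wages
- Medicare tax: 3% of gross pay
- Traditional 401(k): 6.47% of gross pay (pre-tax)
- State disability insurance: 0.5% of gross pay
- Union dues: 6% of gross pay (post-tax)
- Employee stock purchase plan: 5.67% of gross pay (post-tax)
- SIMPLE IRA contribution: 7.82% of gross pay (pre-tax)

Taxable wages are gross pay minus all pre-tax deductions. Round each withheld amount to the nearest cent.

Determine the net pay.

Traditional 401(k): $3609.81 × 0.0647 = $233.55
SIMPLE IRA contribution: $3609.81 × 0.0782 = $282.29
Pre-tax total = $233.55 + $282.29 = $515.84
Taxable wages = $3609.81 − $515.84 = $3093.97
State tax withheld: $3093.97 × 0.05 = $154.70
Federal income tax: $3093.97 × 0.1609 = $497.82
Medicare tax: $3609.81 × 0.03 = $108.29
State disability insurance: $3609.81 × 0.005 = $18.05
State unemployment insurance (employee share): $3609.81 × 0.0035 = $12.63
Union dues: $3609.81 × 0.06 = $216.59
Employee stock purchase plan: $3609.81 × 0.0567 = $204.68
Total deductions = $233.55 + $282.29 + $154.70 + $497.82 + $108.29 + $18.05 + $12.63 + $216.59 + $204.68 = $1728.60
Net pay = $3609.81 − $1728.60 = $1881.21

$1881.21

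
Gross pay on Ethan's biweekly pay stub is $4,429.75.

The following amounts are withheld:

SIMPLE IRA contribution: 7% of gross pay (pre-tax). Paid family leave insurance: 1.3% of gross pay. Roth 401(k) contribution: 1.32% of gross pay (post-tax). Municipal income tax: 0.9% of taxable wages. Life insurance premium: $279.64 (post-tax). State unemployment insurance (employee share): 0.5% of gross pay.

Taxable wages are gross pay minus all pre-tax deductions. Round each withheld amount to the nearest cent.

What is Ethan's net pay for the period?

$3,664.74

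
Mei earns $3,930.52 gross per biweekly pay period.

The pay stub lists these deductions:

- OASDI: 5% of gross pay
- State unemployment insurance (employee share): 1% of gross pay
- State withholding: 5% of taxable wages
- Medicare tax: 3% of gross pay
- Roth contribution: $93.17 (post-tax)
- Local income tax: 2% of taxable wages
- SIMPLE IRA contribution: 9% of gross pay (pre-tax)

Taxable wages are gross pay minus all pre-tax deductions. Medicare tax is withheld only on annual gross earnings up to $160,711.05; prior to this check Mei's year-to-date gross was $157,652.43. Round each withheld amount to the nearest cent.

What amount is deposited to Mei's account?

SIMPLE IRA contribution: $3,930.52 × 0.09 = $353.75
Taxable wages = $3,930.52 − $353.75 = $3,576.77
Local income tax: $3,576.77 × 0.02 = $71.54
State withholding: $3,576.77 × 0.05 = $178.84
State unemployment insurance (employee share): $3,930.52 × 0.01 = $39.31
Medicare tax: only $160,711.05 − $157,652.43 = $3,058.62 of this check is subject → $3,058.62 × 0.03 = $91.76
OASDI: $3,930.52 × 0.05 = $196.53
Roth contribution: $93.17
Total deductions = $353.75 + $71.54 + $178.84 + $39.31 + $91.76 + $196.53 + $93.17 = $1,024.90
Net pay = $3,930.52 − $1,024.90 = $2,905.62

$2,905.62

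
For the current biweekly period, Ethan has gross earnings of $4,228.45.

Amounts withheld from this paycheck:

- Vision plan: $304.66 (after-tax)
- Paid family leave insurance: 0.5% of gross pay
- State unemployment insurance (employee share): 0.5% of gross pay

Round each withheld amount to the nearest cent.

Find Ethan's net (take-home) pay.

Paid family leave insurance: $4,228.45 × 0.005 = $21.14
State unemployment insurance (employee share): $4,228.45 × 0.005 = $21.14
Vision plan: $304.66
Total deductions = $21.14 + $21.14 + $304.66 = $346.94
Net pay = $4,228.45 − $346.94 = $3,881.51

$3,881.51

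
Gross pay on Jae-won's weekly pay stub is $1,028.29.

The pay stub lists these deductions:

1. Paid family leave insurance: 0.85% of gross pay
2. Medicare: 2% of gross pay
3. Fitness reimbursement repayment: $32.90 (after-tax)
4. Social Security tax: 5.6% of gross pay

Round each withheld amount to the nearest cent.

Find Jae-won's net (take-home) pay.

Medicare: $1,028.29 × 0.02 = $20.57
Social Security tax: $1,028.29 × 0.056 = $57.58
Paid family leave insurance: $1,028.29 × 0.0085 = $8.74
Fitness reimbursement repayment: $32.90
Total deductions = $20.57 + $57.58 + $8.74 + $32.90 = $119.79
Net pay = $1,028.29 − $119.79 = $908.50

$908.50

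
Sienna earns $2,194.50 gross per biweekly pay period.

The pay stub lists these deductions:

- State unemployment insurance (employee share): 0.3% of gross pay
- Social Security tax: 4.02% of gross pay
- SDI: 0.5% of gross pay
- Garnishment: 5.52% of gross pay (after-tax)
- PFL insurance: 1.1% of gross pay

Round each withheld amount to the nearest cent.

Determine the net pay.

SDI: $2,194.50 × 0.005 = $10.97
Social Security tax: $2,194.50 × 0.0402 = $88.22
State unemployment insurance (employee share): $2,194.50 × 0.003 = $6.58
PFL insurance: $2,194.50 × 0.011 = $24.14
Garnishment: $2,194.50 × 0.0552 = $121.14
Total deductions = $10.97 + $88.22 + $6.58 + $24.14 + $121.14 = $251.05
Net pay = $2,194.50 − $251.05 = $1,943.45

$1,943.45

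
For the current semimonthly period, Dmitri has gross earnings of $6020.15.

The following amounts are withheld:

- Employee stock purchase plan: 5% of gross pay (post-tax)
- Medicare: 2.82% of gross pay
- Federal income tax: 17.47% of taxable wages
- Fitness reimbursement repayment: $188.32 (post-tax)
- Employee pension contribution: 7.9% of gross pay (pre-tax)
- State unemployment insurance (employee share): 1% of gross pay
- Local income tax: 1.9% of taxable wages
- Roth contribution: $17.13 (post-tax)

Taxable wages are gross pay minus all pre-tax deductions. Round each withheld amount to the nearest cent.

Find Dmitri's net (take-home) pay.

$3734.15

Employee pension contribution: $6020.15 × 0.079 = $475.59
Taxable wages = $6020.15 − $475.59 = $5544.56
Local income tax: $5544.56 × 0.019 = $105.35
Federal income tax: $5544.56 × 0.1747 = $968.63
State unemployment insurance (employee share): $6020.15 × 0.01 = $60.20
Medicare: $6020.15 × 0.0282 = $169.77
Employee stock purchase plan: $6020.15 × 0.05 = $301.01
Roth contribution: $17.13
Fitness reimbursement repayment: $188.32
Total deductions = $475.59 + $105.35 + $968.63 + $60.20 + $169.77 + $301.01 + $17.13 + $188.32 = $2286.00
Net pay = $6020.15 − $2286.00 = $3734.15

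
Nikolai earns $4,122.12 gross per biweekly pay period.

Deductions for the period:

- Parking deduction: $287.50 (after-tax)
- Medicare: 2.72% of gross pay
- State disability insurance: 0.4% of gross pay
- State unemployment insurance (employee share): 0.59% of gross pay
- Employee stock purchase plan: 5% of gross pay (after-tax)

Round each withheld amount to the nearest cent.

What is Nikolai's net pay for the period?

State disability insurance: $4,122.12 × 0.004 = $16.49
Medicare: $4,122.12 × 0.0272 = $112.12
State unemployment insurance (employee share): $4,122.12 × 0.0059 = $24.32
Employee stock purchase plan: $4,122.12 × 0.05 = $206.11
Parking deduction: $287.50
Total deductions = $16.49 + $112.12 + $24.32 + $206.11 + $287.50 = $646.54
Net pay = $4,122.12 − $646.54 = $3,475.58

$3,475.58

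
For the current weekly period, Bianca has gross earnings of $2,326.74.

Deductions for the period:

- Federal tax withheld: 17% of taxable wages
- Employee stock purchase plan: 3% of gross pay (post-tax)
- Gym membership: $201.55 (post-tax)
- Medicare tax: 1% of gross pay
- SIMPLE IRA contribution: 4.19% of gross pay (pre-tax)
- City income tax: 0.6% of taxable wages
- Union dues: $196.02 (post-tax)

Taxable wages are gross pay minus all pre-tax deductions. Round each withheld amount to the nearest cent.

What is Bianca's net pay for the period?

SIMPLE IRA contribution: $2,326.74 × 0.0419 = $97.49
Taxable wages = $2,326.74 − $97.49 = $2,229.25
Federal tax withheld: $2,229.25 × 0.17 = $378.97
City income tax: $2,229.25 × 0.006 = $13.38
Medicare tax: $2,326.74 × 0.01 = $23.27
Union dues: $196.02
Gym membership: $201.55
Employee stock purchase plan: $2,326.74 × 0.03 = $69.80
Total deductions = $97.49 + $378.97 + $13.38 + $23.27 + $196.02 + $201.55 + $69.80 = $980.48
Net pay = $2,326.74 − $980.48 = $1,346.26

$1,346.26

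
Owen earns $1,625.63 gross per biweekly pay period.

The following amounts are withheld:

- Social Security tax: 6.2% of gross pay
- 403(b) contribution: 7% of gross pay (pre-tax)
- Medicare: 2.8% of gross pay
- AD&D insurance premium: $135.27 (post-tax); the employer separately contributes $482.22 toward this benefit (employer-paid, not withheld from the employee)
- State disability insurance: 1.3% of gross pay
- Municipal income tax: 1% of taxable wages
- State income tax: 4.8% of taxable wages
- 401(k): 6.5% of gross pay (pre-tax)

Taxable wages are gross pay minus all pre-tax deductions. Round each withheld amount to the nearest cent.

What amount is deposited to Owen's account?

$1,021.90

403(b) contribution: $1,625.63 × 0.07 = $113.79
401(k): $1,625.63 × 0.065 = $105.67
Pre-tax total = $113.79 + $105.67 = $219.46
Taxable wages = $1,625.63 − $219.46 = $1,406.17
Municipal income tax: $1,406.17 × 0.01 = $14.06
State income tax: $1,406.17 × 0.048 = $67.50
Social Security tax: $1,625.63 × 0.062 = $100.79
State disability insurance: $1,625.63 × 0.013 = $21.13
Medicare: $1,625.63 × 0.028 = $45.52
AD&D insurance premium: $135.27
(Employer's $482.22 toward AD&D insurance premium is not withheld from the employee.)
Total deductions = $113.79 + $105.67 + $14.06 + $67.50 + $100.79 + $21.13 + $45.52 + $135.27 = $603.73
Net pay = $1,625.63 − $603.73 = $1,021.90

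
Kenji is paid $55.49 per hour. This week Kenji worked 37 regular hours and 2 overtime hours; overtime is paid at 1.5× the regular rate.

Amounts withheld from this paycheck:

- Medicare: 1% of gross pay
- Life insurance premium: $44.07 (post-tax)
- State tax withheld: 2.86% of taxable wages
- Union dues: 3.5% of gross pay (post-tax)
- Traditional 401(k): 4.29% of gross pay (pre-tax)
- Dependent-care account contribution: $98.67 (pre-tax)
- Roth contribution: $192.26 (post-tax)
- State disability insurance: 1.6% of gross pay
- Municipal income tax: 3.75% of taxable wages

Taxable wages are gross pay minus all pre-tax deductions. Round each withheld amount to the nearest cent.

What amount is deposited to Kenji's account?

$1520.08

Regular pay: 37 × $55.49 = $2053.13
Overtime pay: 2 × $55.49 × 1.5 = $166.47
Gross pay = $2053.13 + $166.47 = $2219.60
Dependent-care account contribution: $98.67
Traditional 401(k): $2219.60 × 0.0429 = $95.22
Pre-tax total = $98.67 + $95.22 = $193.89
Taxable wages = $2219.60 − $193.89 = $2025.71
Municipal income tax: $2025.71 × 0.0375 = $75.96
State tax withheld: $2025.71 × 0.0286 = $57.94
Medicare: $2219.60 × 0.01 = $22.20
State disability insurance: $2219.60 × 0.016 = $35.51
Life insurance premium: $44.07
Roth contribution: $192.26
Union dues: $2219.60 × 0.035 = $77.69
Total deductions = $98.67 + $95.22 + $75.96 + $57.94 + $22.20 + $35.51 + $44.07 + $192.26 + $77.69 = $699.52
Net pay = $2219.60 − $699.52 = $1520.08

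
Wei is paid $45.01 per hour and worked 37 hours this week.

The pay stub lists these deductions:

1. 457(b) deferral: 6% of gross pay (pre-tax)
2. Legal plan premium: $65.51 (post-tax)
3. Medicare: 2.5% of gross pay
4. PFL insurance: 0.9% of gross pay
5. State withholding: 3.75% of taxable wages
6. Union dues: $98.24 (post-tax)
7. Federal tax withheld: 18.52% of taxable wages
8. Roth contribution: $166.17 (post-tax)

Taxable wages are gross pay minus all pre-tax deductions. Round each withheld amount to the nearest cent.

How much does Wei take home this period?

$830.29

Gross pay: 37 × $45.01 = $1,665.37
457(b) deferral: $1,665.37 × 0.06 = $99.92
Taxable wages = $1,665.37 − $99.92 = $1,565.45
Federal tax withheld: $1,565.45 × 0.1852 = $289.92
State withholding: $1,565.45 × 0.0375 = $58.70
PFL insurance: $1,665.37 × 0.009 = $14.99
Medicare: $1,665.37 × 0.025 = $41.63
Roth contribution: $166.17
Legal plan premium: $65.51
Union dues: $98.24
Total deductions = $99.92 + $289.92 + $58.70 + $14.99 + $41.63 + $166.17 + $65.51 + $98.24 = $835.08
Net pay = $1,665.37 − $835.08 = $830.29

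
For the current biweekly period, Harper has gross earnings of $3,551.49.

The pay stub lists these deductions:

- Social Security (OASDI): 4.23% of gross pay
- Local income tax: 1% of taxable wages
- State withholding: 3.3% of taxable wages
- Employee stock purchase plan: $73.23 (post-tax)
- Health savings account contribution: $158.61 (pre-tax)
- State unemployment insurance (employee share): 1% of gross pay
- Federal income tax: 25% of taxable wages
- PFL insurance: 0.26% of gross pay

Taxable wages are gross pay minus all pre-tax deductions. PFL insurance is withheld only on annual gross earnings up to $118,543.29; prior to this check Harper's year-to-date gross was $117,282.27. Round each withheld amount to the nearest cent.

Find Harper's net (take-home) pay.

Health savings account contribution: $158.61
Taxable wages = $3,551.49 − $158.61 = $3,392.88
Federal income tax: $3,392.88 × 0.25 = $848.22
Local income tax: $3,392.88 × 0.01 = $33.93
State withholding: $3,392.88 × 0.033 = $111.97
PFL insurance: only $118,543.29 − $117,282.27 = $1,261.02 of this check is subject → $1,261.02 × 0.0026 = $3.28
Social Security (OASDI): $3,551.49 × 0.0423 = $150.23
State unemployment insurance (employee share): $3,551.49 × 0.01 = $35.51
Employee stock purchase plan: $73.23
Total deductions = $158.61 + $848.22 + $33.93 + $111.97 + $3.28 + $150.23 + $35.51 + $73.23 = $1,414.98
Net pay = $3,551.49 − $1,414.98 = $2,136.51

$2,136.51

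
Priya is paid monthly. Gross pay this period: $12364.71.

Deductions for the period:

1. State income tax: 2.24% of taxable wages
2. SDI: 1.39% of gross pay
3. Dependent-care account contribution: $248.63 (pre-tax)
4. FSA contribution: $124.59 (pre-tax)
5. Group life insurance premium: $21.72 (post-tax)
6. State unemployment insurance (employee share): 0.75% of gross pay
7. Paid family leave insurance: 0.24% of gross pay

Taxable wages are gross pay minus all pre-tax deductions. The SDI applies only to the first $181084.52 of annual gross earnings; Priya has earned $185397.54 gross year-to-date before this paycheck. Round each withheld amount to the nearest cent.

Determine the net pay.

FSA contribution: $124.59
Dependent-care account contribution: $248.63
Pre-tax total = $124.59 + $248.63 = $373.22
Taxable wages = $12364.71 − $373.22 = $11991.49
State income tax: $11991.49 × 0.0224 = $268.61
Paid family leave insurance: $12364.71 × 0.0024 = $29.68
State unemployment insurance (employee share): $12364.71 × 0.0075 = $92.74
SDI: annual cap $181084.52 already reached (YTD $185397.54), so $0.00
Group life insurance premium: $21.72
Total deductions = $124.59 + $248.63 + $268.61 + $29.68 + $92.74 + $0.00 + $21.72 = $785.97
Net pay = $12364.71 − $785.97 = $11578.74

$11578.74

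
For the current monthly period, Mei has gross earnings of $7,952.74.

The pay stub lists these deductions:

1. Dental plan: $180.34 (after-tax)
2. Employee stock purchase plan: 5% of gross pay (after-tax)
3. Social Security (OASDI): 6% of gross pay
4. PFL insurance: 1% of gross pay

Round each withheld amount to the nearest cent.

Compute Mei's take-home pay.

$6,818.07

PFL insurance: $7,952.74 × 0.01 = $79.53
Social Security (OASDI): $7,952.74 × 0.06 = $477.16
Employee stock purchase plan: $7,952.74 × 0.05 = $397.64
Dental plan: $180.34
Total deductions = $79.53 + $477.16 + $397.64 + $180.34 = $1,134.67
Net pay = $7,952.74 − $1,134.67 = $6,818.07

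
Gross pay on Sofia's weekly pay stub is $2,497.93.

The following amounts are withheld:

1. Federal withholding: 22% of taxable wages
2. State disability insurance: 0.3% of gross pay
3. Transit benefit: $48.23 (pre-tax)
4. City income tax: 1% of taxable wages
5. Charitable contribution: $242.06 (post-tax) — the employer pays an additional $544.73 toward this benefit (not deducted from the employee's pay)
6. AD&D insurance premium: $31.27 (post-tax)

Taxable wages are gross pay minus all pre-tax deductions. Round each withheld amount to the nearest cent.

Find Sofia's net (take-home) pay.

Transit benefit: $48.23
Taxable wages = $2,497.93 − $48.23 = $2,449.70
Federal withholding: $2,449.70 × 0.22 = $538.93
City income tax: $2,449.70 × 0.01 = $24.50
State disability insurance: $2,497.93 × 0.003 = $7.49
Charitable contribution: $242.06
AD&D insurance premium: $31.27
(Employer's $544.73 toward charitable contribution is not withheld from the employee.)
Total deductions = $48.23 + $538.93 + $24.50 + $7.49 + $242.06 + $31.27 = $892.48
Net pay = $2,497.93 − $892.48 = $1,605.45

$1,605.45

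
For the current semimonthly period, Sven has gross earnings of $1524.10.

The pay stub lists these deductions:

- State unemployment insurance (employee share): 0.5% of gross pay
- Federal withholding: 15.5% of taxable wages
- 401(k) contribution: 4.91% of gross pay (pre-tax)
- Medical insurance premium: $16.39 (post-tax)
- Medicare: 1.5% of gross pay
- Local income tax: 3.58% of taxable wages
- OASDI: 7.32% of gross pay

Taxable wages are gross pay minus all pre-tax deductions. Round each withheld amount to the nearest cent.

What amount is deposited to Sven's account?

$1014.32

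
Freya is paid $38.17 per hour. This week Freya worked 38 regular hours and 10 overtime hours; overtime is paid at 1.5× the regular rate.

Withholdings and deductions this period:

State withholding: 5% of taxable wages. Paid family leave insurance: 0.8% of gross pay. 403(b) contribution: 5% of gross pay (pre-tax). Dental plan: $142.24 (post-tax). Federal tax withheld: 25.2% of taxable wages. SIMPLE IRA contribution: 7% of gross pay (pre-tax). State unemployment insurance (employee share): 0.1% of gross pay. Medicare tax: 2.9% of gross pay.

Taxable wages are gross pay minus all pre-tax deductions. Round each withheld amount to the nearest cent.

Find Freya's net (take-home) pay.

Regular pay: 38 × $38.17 = $1,450.46
Overtime pay: 10 × $38.17 × 1.5 = $572.55
Gross pay = $1,450.46 + $572.55 = $2,023.01
SIMPLE IRA contribution: $2,023.01 × 0.07 = $141.61
403(b) contribution: $2,023.01 × 0.05 = $101.15
Pre-tax total = $141.61 + $101.15 = $242.76
Taxable wages = $2,023.01 − $242.76 = $1,780.25
Federal tax withheld: $1,780.25 × 0.252 = $448.62
State withholding: $1,780.25 × 0.05 = $89.01
Medicare tax: $2,023.01 × 0.029 = $58.67
State unemployment insurance (employee share): $2,023.01 × 0.001 = $2.02
Paid family leave insurance: $2,023.01 × 0.008 = $16.18
Dental plan: $142.24
Total deductions = $141.61 + $101.15 + $448.62 + $89.01 + $58.67 + $2.02 + $16.18 + $142.24 = $999.50
Net pay = $2,023.01 − $999.50 = $1,023.51

$1,023.51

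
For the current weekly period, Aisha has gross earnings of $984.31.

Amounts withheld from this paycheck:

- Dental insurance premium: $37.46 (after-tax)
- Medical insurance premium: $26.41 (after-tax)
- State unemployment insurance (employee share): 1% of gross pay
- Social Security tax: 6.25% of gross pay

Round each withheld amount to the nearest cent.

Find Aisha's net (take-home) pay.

$849.08

State unemployment insurance (employee share): $984.31 × 0.01 = $9.84
Social Security tax: $984.31 × 0.0625 = $61.52
Medical insurance premium: $26.41
Dental insurance premium: $37.46
Total deductions = $9.84 + $61.52 + $26.41 + $37.46 = $135.23
Net pay = $984.31 − $135.23 = $849.08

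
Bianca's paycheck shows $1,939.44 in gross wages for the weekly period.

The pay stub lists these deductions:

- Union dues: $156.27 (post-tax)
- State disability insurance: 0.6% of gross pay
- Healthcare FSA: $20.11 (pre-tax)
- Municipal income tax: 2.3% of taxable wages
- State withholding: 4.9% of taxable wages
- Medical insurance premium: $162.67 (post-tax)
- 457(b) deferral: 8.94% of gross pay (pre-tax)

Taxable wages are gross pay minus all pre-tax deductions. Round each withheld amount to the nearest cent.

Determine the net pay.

Healthcare FSA: $20.11
457(b) deferral: $1,939.44 × 0.0894 = $173.39
Pre-tax total = $20.11 + $173.39 = $193.50
Taxable wages = $1,939.44 − $193.50 = $1,745.94
Municipal income tax: $1,745.94 × 0.023 = $40.16
State withholding: $1,745.94 × 0.049 = $85.55
State disability insurance: $1,939.44 × 0.006 = $11.64
Union dues: $156.27
Medical insurance premium: $162.67
Total deductions = $20.11 + $173.39 + $40.16 + $85.55 + $11.64 + $156.27 + $162.67 = $649.79
Net pay = $1,939.44 − $649.79 = $1,289.65

$1,289.65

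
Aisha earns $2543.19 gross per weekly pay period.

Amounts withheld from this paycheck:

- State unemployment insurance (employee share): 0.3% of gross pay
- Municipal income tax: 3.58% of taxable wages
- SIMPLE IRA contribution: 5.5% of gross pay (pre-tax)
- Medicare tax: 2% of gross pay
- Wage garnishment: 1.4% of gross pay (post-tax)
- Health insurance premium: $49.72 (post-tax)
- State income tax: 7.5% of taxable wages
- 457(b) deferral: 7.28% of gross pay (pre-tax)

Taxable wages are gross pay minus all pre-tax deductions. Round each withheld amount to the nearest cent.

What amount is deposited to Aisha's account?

$1828.59

457(b) deferral: $2543.19 × 0.0728 = $185.14
SIMPLE IRA contribution: $2543.19 × 0.055 = $139.88
Pre-tax total = $185.14 + $139.88 = $325.02
Taxable wages = $2543.19 − $325.02 = $2218.17
Municipal income tax: $2218.17 × 0.0358 = $79.41
State income tax: $2218.17 × 0.075 = $166.36
State unemployment insurance (employee share): $2543.19 × 0.003 = $7.63
Medicare tax: $2543.19 × 0.02 = $50.86
Wage garnishment: $2543.19 × 0.014 = $35.60
Health insurance premium: $49.72
Total deductions = $185.14 + $139.88 + $79.41 + $166.36 + $7.63 + $50.86 + $35.60 + $49.72 = $714.60
Net pay = $2543.19 − $714.60 = $1828.59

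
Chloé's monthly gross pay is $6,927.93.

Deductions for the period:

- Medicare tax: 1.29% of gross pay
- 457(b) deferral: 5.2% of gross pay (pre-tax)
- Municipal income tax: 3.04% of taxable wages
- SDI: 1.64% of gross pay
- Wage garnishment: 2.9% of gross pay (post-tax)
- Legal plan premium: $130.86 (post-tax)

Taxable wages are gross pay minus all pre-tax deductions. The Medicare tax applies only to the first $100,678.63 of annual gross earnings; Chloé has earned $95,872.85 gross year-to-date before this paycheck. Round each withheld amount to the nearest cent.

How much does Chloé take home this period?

$5,860.64

457(b) deferral: $6,927.93 × 0.052 = $360.25
Taxable wages = $6,927.93 − $360.25 = $6,567.68
Municipal income tax: $6,567.68 × 0.0304 = $199.66
Medicare tax: only $100,678.63 − $95,872.85 = $4,805.78 of this check is subject → $4,805.78 × 0.0129 = $61.99
SDI: $6,927.93 × 0.0164 = $113.62
Wage garnishment: $6,927.93 × 0.029 = $200.91
Legal plan premium: $130.86
Total deductions = $360.25 + $199.66 + $61.99 + $113.62 + $200.91 + $130.86 = $1,067.29
Net pay = $6,927.93 − $1,067.29 = $5,860.64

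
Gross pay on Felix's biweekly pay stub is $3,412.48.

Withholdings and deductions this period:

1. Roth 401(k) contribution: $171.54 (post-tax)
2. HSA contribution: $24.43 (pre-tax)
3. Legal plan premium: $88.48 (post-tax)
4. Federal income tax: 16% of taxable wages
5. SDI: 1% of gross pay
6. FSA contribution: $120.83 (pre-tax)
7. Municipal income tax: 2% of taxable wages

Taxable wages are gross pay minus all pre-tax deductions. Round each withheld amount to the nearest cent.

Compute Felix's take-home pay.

$2,384.98

FSA contribution: $120.83
HSA contribution: $24.43
Pre-tax total = $120.83 + $24.43 = $145.26
Taxable wages = $3,412.48 − $145.26 = $3,267.22
Federal income tax: $3,267.22 × 0.16 = $522.76
Municipal income tax: $3,267.22 × 0.02 = $65.34
SDI: $3,412.48 × 0.01 = $34.12
Roth 401(k) contribution: $171.54
Legal plan premium: $88.48
Total deductions = $120.83 + $24.43 + $522.76 + $65.34 + $34.12 + $171.54 + $88.48 = $1,027.50
Net pay = $3,412.48 − $1,027.50 = $2,384.98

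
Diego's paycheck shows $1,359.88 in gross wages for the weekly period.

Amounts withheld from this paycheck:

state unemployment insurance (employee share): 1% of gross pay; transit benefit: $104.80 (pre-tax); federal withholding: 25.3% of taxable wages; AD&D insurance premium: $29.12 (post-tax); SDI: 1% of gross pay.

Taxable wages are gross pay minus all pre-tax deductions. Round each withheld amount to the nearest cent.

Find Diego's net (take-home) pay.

$881.22

Transit benefit: $104.80
Taxable wages = $1,359.88 − $104.80 = $1,255.08
Federal withholding: $1,255.08 × 0.253 = $317.54
SDI: $1,359.88 × 0.01 = $13.60
State unemployment insurance (employee share): $1,359.88 × 0.01 = $13.60
AD&D insurance premium: $29.12
Total deductions = $104.80 + $317.54 + $13.60 + $13.60 + $29.12 = $478.66
Net pay = $1,359.88 − $478.66 = $881.22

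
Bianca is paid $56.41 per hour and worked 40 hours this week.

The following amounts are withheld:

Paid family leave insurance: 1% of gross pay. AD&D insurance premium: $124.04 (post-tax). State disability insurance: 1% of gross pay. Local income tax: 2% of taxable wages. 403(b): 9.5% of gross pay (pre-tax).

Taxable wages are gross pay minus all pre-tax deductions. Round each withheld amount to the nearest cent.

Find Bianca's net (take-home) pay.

$1,832.04

Gross pay: 40 × $56.41 = $2,256.40
403(b): $2,256.40 × 0.095 = $214.36
Taxable wages = $2,256.40 − $214.36 = $2,042.04
Local income tax: $2,042.04 × 0.02 = $40.84
State disability insurance: $2,256.40 × 0.01 = $22.56
Paid family leave insurance: $2,256.40 × 0.01 = $22.56
AD&D insurance premium: $124.04
Total deductions = $214.36 + $40.84 + $22.56 + $22.56 + $124.04 = $424.36
Net pay = $2,256.40 − $424.36 = $1,832.04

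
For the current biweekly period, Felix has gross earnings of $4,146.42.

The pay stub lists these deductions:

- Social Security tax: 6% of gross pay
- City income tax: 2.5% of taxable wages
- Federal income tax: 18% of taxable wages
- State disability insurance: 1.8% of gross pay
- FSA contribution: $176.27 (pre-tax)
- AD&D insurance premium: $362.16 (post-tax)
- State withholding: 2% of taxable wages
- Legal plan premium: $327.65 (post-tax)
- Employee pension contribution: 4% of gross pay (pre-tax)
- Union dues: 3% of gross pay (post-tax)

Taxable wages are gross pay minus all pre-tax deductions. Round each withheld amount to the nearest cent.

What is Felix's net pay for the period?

FSA contribution: $176.27
Employee pension contribution: $4,146.42 × 0.04 = $165.86
Pre-tax total = $176.27 + $165.86 = $342.13
Taxable wages = $4,146.42 − $342.13 = $3,804.29
Federal income tax: $3,804.29 × 0.18 = $684.77
State withholding: $3,804.29 × 0.02 = $76.09
City income tax: $3,804.29 × 0.025 = $95.11
State disability insurance: $4,146.42 × 0.018 = $74.64
Social Security tax: $4,146.42 × 0.06 = $248.79
Union dues: $4,146.42 × 0.03 = $124.39
AD&D insurance premium: $362.16
Legal plan premium: $327.65
Total deductions = $176.27 + $165.86 + $684.77 + $76.09 + $95.11 + $74.64 + $248.79 + $124.39 + $362.16 + $327.65 = $2,335.73
Net pay = $4,146.42 − $2,335.73 = $1,810.69

$1,810.69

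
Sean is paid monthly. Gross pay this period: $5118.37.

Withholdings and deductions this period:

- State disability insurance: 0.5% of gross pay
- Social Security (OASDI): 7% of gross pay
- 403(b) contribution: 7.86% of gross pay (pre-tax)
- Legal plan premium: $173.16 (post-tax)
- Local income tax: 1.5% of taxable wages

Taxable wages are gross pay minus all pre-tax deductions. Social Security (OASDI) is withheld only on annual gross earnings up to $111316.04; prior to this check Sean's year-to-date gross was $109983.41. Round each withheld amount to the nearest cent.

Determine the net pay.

$4353.30

403(b) contribution: $5118.37 × 0.0786 = $402.30
Taxable wages = $5118.37 − $402.30 = $4716.07
Local income tax: $4716.07 × 0.015 = $70.74
State disability insurance: $5118.37 × 0.005 = $25.59
Social Security (OASDI): only $111316.04 − $109983.41 = $1332.63 of this check is subject → $1332.63 × 0.07 = $93.28
Legal plan premium: $173.16
Total deductions = $402.30 + $70.74 + $25.59 + $93.28 + $173.16 = $765.07
Net pay = $5118.37 − $765.07 = $4353.30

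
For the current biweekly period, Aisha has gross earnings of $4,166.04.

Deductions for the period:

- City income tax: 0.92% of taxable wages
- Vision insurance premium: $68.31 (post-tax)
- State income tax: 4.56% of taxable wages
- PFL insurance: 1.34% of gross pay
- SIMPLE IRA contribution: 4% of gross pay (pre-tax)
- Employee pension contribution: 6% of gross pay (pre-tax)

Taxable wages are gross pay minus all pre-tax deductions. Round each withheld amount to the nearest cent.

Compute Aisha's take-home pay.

$3,419.85

Employee pension contribution: $4,166.04 × 0.06 = $249.96
SIMPLE IRA contribution: $4,166.04 × 0.04 = $166.64
Pre-tax total = $249.96 + $166.64 = $416.60
Taxable wages = $4,166.04 − $416.60 = $3,749.44
City income tax: $3,749.44 × 0.0092 = $34.49
State income tax: $3,749.44 × 0.0456 = $170.97
PFL insurance: $4,166.04 × 0.0134 = $55.82
Vision insurance premium: $68.31
Total deductions = $249.96 + $166.64 + $34.49 + $170.97 + $55.82 + $68.31 = $746.19
Net pay = $4,166.04 − $746.19 = $3,419.85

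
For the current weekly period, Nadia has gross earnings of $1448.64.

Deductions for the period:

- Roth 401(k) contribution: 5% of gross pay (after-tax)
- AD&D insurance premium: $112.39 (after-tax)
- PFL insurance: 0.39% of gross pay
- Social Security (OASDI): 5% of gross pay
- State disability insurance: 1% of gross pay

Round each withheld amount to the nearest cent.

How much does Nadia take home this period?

PFL insurance: $1448.64 × 0.0039 = $5.65
State disability insurance: $1448.64 × 0.01 = $14.49
Social Security (OASDI): $1448.64 × 0.05 = $72.43
Roth 401(k) contribution: $1448.64 × 0.05 = $72.43
AD&D insurance premium: $112.39
Total deductions = $5.65 + $14.49 + $72.43 + $72.43 + $112.39 = $277.39
Net pay = $1448.64 − $277.39 = $1171.25

$1171.25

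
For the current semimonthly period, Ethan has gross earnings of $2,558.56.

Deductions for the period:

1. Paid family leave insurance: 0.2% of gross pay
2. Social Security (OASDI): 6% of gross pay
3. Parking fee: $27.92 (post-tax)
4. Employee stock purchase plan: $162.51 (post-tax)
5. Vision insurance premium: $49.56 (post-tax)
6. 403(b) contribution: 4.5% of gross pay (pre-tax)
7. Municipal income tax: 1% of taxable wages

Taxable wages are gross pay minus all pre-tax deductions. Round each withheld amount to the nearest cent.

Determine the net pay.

403(b) contribution: $2,558.56 × 0.045 = $115.14
Taxable wages = $2,558.56 − $115.14 = $2,443.42
Municipal income tax: $2,443.42 × 0.01 = $24.43
Paid family leave insurance: $2,558.56 × 0.002 = $5.12
Social Security (OASDI): $2,558.56 × 0.06 = $153.51
Parking fee: $27.92
Vision insurance premium: $49.56
Employee stock purchase plan: $162.51
Total deductions = $115.14 + $24.43 + $5.12 + $153.51 + $27.92 + $49.56 + $162.51 = $538.19
Net pay = $2,558.56 − $538.19 = $2,020.37

$2,020.37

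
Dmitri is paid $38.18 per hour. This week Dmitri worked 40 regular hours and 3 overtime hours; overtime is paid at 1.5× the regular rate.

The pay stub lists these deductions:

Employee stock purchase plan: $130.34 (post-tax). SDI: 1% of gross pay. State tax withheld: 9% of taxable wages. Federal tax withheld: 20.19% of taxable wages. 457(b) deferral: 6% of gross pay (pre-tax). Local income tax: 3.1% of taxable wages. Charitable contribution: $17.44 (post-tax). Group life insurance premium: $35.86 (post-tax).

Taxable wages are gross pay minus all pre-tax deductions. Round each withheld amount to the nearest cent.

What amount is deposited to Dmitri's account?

Regular pay: 40 × $38.18 = $1,527.20
Overtime pay: 3 × $38.18 × 1.5 = $171.81
Gross pay = $1,527.20 + $171.81 = $1,699.01
457(b) deferral: $1,699.01 × 0.06 = $101.94
Taxable wages = $1,699.01 − $101.94 = $1,597.07
State tax withheld: $1,597.07 × 0.09 = $143.74
Local income tax: $1,597.07 × 0.031 = $49.51
Federal tax withheld: $1,597.07 × 0.2019 = $322.45
SDI: $1,699.01 × 0.01 = $16.99
Charitable contribution: $17.44
Group life insurance premium: $35.86
Employee stock purchase plan: $130.34
Total deductions = $101.94 + $143.74 + $49.51 + $322.45 + $16.99 + $17.44 + $35.86 + $130.34 = $818.27
Net pay = $1,699.01 − $818.27 = $880.74

$880.74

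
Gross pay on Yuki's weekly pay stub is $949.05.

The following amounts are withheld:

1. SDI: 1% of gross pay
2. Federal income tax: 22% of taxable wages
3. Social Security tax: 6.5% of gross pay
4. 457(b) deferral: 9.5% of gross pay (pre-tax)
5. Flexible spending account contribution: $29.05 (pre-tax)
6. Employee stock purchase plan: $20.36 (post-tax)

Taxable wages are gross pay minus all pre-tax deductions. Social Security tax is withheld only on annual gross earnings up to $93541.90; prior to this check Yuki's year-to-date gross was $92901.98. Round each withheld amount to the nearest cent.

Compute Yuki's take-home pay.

$575.84

Flexible spending account contribution: $29.05
457(b) deferral: $949.05 × 0.095 = $90.16
Pre-tax total = $29.05 + $90.16 = $119.21
Taxable wages = $949.05 − $119.21 = $829.84
Federal income tax: $829.84 × 0.22 = $182.56
SDI: $949.05 × 0.01 = $9.49
Social Security tax: only $93541.90 − $92901.98 = $639.92 of this check is subject → $639.92 × 0.065 = $41.59
Employee stock purchase plan: $20.36
Total deductions = $29.05 + $90.16 + $182.56 + $9.49 + $41.59 + $20.36 = $373.21
Net pay = $949.05 − $373.21 = $575.84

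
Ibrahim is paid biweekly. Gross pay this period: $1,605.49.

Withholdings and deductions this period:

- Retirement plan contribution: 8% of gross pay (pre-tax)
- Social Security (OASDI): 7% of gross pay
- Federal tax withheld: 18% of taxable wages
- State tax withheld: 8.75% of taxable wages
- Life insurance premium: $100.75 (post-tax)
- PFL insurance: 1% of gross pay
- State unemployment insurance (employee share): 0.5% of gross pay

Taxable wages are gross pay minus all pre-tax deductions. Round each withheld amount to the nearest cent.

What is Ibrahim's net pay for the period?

Retirement plan contribution: $1,605.49 × 0.08 = $128.44
Taxable wages = $1,605.49 − $128.44 = $1,477.05
Federal tax withheld: $1,477.05 × 0.18 = $265.87
State tax withheld: $1,477.05 × 0.0875 = $129.24
PFL insurance: $1,605.49 × 0.01 = $16.05
State unemployment insurance (employee share): $1,605.49 × 0.005 = $8.03
Social Security (OASDI): $1,605.49 × 0.07 = $112.38
Life insurance premium: $100.75
Total deductions = $128.44 + $265.87 + $129.24 + $16.05 + $8.03 + $112.38 + $100.75 = $760.76
Net pay = $1,605.49 − $760.76 = $844.73

$844.73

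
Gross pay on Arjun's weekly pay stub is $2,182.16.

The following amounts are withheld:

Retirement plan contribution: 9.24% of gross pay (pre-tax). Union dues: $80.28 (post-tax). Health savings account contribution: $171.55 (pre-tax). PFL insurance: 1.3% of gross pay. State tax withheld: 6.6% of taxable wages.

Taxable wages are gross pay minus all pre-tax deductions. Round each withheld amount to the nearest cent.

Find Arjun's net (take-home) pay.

Health savings account contribution: $171.55
Retirement plan contribution: $2,182.16 × 0.0924 = $201.63
Pre-tax total = $171.55 + $201.63 = $373.18
Taxable wages = $2,182.16 − $373.18 = $1,808.98
State tax withheld: $1,808.98 × 0.066 = $119.39
PFL insurance: $2,182.16 × 0.013 = $28.37
Union dues: $80.28
Total deductions = $171.55 + $201.63 + $119.39 + $28.37 + $80.28 = $601.22
Net pay = $2,182.16 − $601.22 = $1,580.94

$1,580.94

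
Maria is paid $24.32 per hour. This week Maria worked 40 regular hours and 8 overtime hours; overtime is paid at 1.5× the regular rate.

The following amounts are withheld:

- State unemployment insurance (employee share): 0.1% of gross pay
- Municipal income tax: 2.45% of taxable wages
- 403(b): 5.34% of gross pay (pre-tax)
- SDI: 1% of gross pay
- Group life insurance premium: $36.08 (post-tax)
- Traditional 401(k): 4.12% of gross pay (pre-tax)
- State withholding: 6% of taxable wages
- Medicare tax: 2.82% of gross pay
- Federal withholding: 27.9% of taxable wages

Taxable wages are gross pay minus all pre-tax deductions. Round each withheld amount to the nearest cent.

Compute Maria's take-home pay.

$643.15

Regular pay: 40 × $24.32 = $972.80
Overtime pay: 8 × $24.32 × 1.5 = $291.84
Gross pay = $972.80 + $291.84 = $1,264.64
403(b): $1,264.64 × 0.0534 = $67.53
Traditional 401(k): $1,264.64 × 0.0412 = $52.10
Pre-tax total = $67.53 + $52.10 = $119.63
Taxable wages = $1,264.64 − $119.63 = $1,145.01
State withholding: $1,145.01 × 0.06 = $68.70
Municipal income tax: $1,145.01 × 0.0245 = $28.05
Federal withholding: $1,145.01 × 0.279 = $319.46
SDI: $1,264.64 × 0.01 = $12.65
Medicare tax: $1,264.64 × 0.0282 = $35.66
State unemployment insurance (employee share): $1,264.64 × 0.001 = $1.26
Group life insurance premium: $36.08
Total deductions = $67.53 + $52.10 + $68.70 + $28.05 + $319.46 + $12.65 + $35.66 + $1.26 + $36.08 = $621.49
Net pay = $1,264.64 − $621.49 = $643.15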